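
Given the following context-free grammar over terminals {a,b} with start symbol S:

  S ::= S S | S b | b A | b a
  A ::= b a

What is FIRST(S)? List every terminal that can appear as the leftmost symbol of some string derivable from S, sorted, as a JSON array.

FIRST iteration:
[1]
  A via A→b a: +{b}
  S via S→b A: +{b}
  FIRST[S]={b}  FIRST[A]={b}
[2] done
  FIRST[S]={b}  FIRST[A]={b}

FIRST(S) = ["b"]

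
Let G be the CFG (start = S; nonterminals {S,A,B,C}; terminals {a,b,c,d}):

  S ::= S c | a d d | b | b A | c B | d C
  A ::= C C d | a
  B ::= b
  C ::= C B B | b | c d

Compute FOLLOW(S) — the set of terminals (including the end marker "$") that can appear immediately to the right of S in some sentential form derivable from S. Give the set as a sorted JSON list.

FIRST sets, iterate to fixpoint:
iter 1:
  A via A→a: +{a}
  B via B→b: +{b}
  C via C→b: +{b}
  C via C→c d: +{c}
  S via S→a d d: +{a}
  S via S→b: +{b}
  S via S→c B: +{c}
  S via S→d C: +{d}
  FIRST(S)={a,b,c,d}  FIRST(A)={a}  FIRST(B)={b}  FIRST(C)={b,c}
iter 2:
  A via A→C C d: +{b,c}
  FIRST(S)={a,b,c,d}  FIRST(A)={a,b,c}  FIRST(B)={b}  FIRST(C)={b,c}
iter 3: — fixpoint
  FIRST(S)={a,b,c,d}  FIRST(A)={a,b,c}  FIRST(B)={b}  FIRST(C)={b,c}

FOLLOW iteration:
seed FOLLOW(S) with $
pass 1:
  A→C C d: FOLLOW(C) ⊇ FIRST(C) = {b,c}; new: +{b,c}
  A→C C d: FOLLOW(C) ⊇ FIRST(d) = {d}; new: +{d}
  C→C B B: FOLLOW(B) ⊇ FIRST(B) = {b}; new: +{b}
  C→C B B: FOLLOW(B) ⊇ FOLLOW(C) ⊇ {b,c,d}; new: +{c,d}
  S→S c: FOLLOW(S) ⊇ FIRST(c) = {c}; new: +{c}
  S→b A: FOLLOW(A) ⊇ FOLLOW(S) ⊇ {$,c}; new: +{$,c}
  S→c B: FOLLOW(B) ⊇ FOLLOW(S) ⊇ {$,c}; new: +{$}
  S→d C: FOLLOW(C) ⊇ FOLLOW(S) ⊇ {$,c}; new: +{$}
  S: {$,c}  A: {$,c}  B: {$,b,c,d}  C: {$,b,c,d}
pass 2: (no change)
  S: {$,c}  A: {$,c}  B: {$,b,c,d}  C: {$,b,c,d}

FOLLOW(S) = ["$", "c"]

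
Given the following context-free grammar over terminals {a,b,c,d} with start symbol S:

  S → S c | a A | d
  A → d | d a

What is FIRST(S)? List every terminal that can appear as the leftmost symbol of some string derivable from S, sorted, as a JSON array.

FIRST iteration:
round 1:
  A via A→d: +{d}
  S via S→a A: +{a}
  S via S→d: +{d}
  FIRST[S]={a,d}  FIRST[A]={d}
round 2: (stable)
  FIRST[S]={a,d}  FIRST[A]={d}

FIRST(S) = ["a", "d"]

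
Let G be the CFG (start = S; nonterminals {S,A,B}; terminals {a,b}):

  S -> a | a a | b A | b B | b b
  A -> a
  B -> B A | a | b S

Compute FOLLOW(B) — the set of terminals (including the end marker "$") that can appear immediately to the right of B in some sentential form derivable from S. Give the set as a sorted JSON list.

Compute FIRST by fixpoint:
round 1:
  A via A→a: +{a}
  B via B→a: +{a}
  B via B→b S: +{b}
  S via S→a: +{a}
  S via S→b A: +{b}
  S: {a,b}  A: {a}  B: {a,b}
round 2: (stable)
  S: {a,b}  A: {a}  B: {a,b}

FOLLOW sets:
initialize: $ ∈ FOLLOW(S)
iter 1:
  B→B A: FOLLOW(B) ⊇ FIRST(A) = {a}; new: +{a}
  B→B A: FOLLOW(A) ⊇ FOLLOW(B) ⊇ {a}; new: +{a}
  B→b S: FOLLOW(S) ⊇ FOLLOW(B) ⊇ {a}; new: +{a}
  S→b A: FOLLOW(A) ⊇ FOLLOW(S) ⊇ {$,a}; new: +{$}
  S→b B: FOLLOW(B) ⊇ FOLLOW(S) ⊇ {$,a}; new: +{$}
  S: {$,a}  A: {$,a}  B: {$,a}
iter 2: done
  S: {$,a}  A: {$,a}  B: {$,a}

FOLLOW(B) = ["$", "a"]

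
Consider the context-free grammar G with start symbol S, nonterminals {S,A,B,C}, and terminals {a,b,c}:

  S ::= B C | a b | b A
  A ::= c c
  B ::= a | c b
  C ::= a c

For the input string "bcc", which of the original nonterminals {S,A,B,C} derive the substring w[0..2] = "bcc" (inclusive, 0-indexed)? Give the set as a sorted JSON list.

CNF form of G:
  S -> B C | T1 A | T2 T1
  A -> T0 T0
  B -> T0 T1 | a
  C -> T2 T0
  T0 -> c
  T1 -> b
  T2 -> a

CYK table (by increasing span) (cells [i..j] with 0 ≤ i ≤ j ≤ 2 only):
  T[0,0] 'b' = {T1}  orig:{}
  T[1,1] 'c' = {T0}  orig:{}
  T[2,2] 'c' = {T0}  orig:{}
  T[0,1] 'bc' = ∅
  T[1,2] 'cc' = {A}
  T[0,2] 'bcc' = {S}

Original NTs in T[0,2] deriving "bcc": ["S"]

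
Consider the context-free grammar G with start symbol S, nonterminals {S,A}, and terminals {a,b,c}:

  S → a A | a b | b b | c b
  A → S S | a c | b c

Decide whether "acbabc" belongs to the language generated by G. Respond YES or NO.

CNF form of G:
  S -> T0 A | T0 T2 | T1 T2 | T2 T2
  A -> S S | T0 T1 | T2 T1
  T0 -> a
  T1 -> c
  T2 -> b

CYK fill:
  cell(0,0) a: {T0}  orig:{}
  cell(1,1) c: {T1}  orig:{}
  cell(2,2) b: {T2}  orig:{}
  cell(3,3) a: {T0}  orig:{}
  cell(4,4) b: {T2}  orig:{}
  cell(5,5) c: {T1}  orig:{}
  cell(0,1) ac: {A}
  cell(1,2) cb: {S}
  cell(2,3) ba: ∅
  cell(3,4) ab: {S}
  cell(4,5) bc: {A}
  cell(0,2) acb: ∅
  cell(1,3) cba: ∅
  cell(2,4) bab: ∅
  cell(3,5) abc: {S}
  cell(0,3) acba: ∅
  cell(1,4) cbab: {A}
  cell(2,5) babc: ∅
  cell(0,4) acbab: {S}
  cell(1,5) cbabc: {A}
  cell(0,5) acbabc: {S}

S ∈ T[0,5] ⇒ YES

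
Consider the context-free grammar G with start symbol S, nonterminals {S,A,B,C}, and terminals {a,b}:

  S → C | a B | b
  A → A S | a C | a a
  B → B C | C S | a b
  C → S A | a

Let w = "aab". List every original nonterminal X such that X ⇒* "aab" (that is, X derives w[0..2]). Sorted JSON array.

Convert to CNF:
  S -> S A | T0 B | a | b
  A -> A S | T0 C | T0 T0
  B -> B C | C S | T0 T1
  C -> S A | a
  T0 -> a
  T1 -> b

CYK fill, restricted to cells inside w[0..2]:
  [0..0]={C,S,T0}  "a"  orig:{C,S}
  [1..1]={C,S,T0}  "a"  orig:{C,S}
  [2..2]={S,T1}  "b"  orig:{S}
  [0..1]={A,B}  "aa"
  [1..2]={B}  "ab"
  [0..2]={A,S}  "aab"

Original NTs in T[0,2] deriving "aab": ["A", "S"]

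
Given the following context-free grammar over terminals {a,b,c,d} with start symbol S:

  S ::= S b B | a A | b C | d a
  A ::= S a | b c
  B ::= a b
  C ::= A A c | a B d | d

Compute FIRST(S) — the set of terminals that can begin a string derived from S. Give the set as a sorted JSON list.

Compute FIRST by fixpoint:
[1]
  A via A→b c: +{b}
  B via B→a b: +{a}
  C via C→A A c: +{b}
  C via C→a B d: +{a}
  C via C→d: +{d}
  S via S→a A: +{a}
  S via S→b C: +{b}
  S via S→d a: +{d}
  FIRST[S]={a,b,d}  FIRST[A]={b}  FIRST[B]={a}  FIRST[C]={a,b,d}
[2]
  A via A→S a: +{a,d}
  FIRST[S]={a,b,d}  FIRST[A]={a,b,d}  FIRST[B]={a}  FIRST[C]={a,b,d}
[3] — fixpoint
  FIRST[S]={a,b,d}  FIRST[A]={a,b,d}  FIRST[B]={a}  FIRST[C]={a,b,d}

FIRST(S) = ["a", "b", "d"]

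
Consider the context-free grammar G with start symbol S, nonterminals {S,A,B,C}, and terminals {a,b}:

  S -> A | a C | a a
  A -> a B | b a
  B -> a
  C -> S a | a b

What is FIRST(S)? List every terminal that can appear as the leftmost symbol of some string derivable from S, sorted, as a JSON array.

FIRST iteration:
round 1:
  A via A→a B: +{a}
  A via A→b a: +{b}
  B via B→a: +{a}
  C via C→a b: +{a}
  S via S→A: +{a,b}
  S: {a,b}  A: {a,b}  B: {a}  C: {a}
round 2:
  C via C→S a: +{b}
  S: {a,b}  A: {a,b}  B: {a}  C: {a,b}
round 3: — fixpoint
  S: {a,b}  A: {a,b}  B: {a}  C: {a,b}

FIRST(S) = ["a", "b"]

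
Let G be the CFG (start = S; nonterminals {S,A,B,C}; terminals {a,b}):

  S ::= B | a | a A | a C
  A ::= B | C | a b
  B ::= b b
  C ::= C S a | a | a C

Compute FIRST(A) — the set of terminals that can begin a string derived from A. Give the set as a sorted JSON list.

FIRST sets, iterate to fixpoint:
iter 1:
  A via A→a b: +{a}
  B via B→b b: +{b}
  C via C→a: +{a}
  S via S→B: +{b}
  S via S→a: +{a}
  S: {a,b}  A: {a}  B: {b}  C: {a}
iter 2:
  A via A→B: +{b}
  S: {a,b}  A: {a,b}  B: {b}  C: {a}
iter 3: (no change)
  S: {a,b}  A: {a,b}  B: {b}  C: {a}

FIRST(A) = ["a", "b"]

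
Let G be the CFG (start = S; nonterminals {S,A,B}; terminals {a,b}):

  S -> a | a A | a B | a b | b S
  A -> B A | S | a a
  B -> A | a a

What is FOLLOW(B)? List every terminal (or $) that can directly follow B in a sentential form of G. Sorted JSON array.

FIRST iteration:
pass 1:
  A via A→a a: +{a}
  B via B→A: +{a}
  S via S→a: +{a}
  S via S→b S: +{b}
  S: {a,b}  A: {a}  B: {a}
pass 2:
  A via A→S: +{b}
  B via B→A: +{b}
  S: {a,b}  A: {a,b}  B: {a,b}
pass 3: (no change)
  S: {a,b}  A: {a,b}  B: {a,b}

Compute FOLLOW by fixpoint:
initialize: $ ∈ FOLLOW(S)
iter 1:
  A→B A: FOLLOW(B) ⊇ FIRST(A) = {a,b}; new: +{a,b}
  B→A: FOLLOW(A) ⊇ FOLLOW(B) ⊇ {a,b}; new: +{a,b}
  S→a A: FOLLOW(A) ⊇ FOLLOW(S) ⊇ {$}; new: +{$}
  S→a B: FOLLOW(B) ⊇ FOLLOW(S) ⊇ {$}; new: +{$}
  FOLLOW(S)={$}  FOLLOW(A)={$,a,b}  FOLLOW(B)={$,a,b}
iter 2:
  A→S: FOLLOW(S) ⊇ FOLLOW(A) ⊇ {$,a,b}; new: +{a,b}
  FOLLOW(S)={$,a,b}  FOLLOW(A)={$,a,b}  FOLLOW(B)={$,a,b}
iter 3: — fixpoint
  FOLLOW(S)={$,a,b}  FOLLOW(A)={$,a,b}  FOLLOW(B)={$,a,b}

FOLLOW(B) = ["$", "a", "b"]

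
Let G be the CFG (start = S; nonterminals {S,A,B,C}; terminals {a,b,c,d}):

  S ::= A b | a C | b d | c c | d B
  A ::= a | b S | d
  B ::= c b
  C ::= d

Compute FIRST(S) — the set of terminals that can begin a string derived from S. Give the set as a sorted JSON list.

FIRST sets, iterate to fixpoint:
iter 1:
  A via A→a: +{a}
  A via A→b S: +{b}
  A via A→d: +{d}
  B via B→c b: +{c}
  C via C→d: +{d}
  S via S→A b: +{a,b,d}
  S via S→c c: +{c}
  FIRST[S]={a,b,c,d}  FIRST[A]={a,b,d}  FIRST[B]={c}  FIRST[C]={d}
iter 2: — fixpoint
  FIRST[S]={a,b,c,d}  FIRST[A]={a,b,d}  FIRST[B]={c}  FIRST[C]={d}

FIRST(S) = ["a", "b", "c", "d"]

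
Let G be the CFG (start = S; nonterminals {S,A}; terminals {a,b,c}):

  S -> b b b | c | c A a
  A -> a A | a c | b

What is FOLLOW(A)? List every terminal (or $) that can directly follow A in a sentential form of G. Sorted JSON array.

FIRST sets, iterate to fixpoint:
round 1:
  A via A→a A: +{a}
  A via A→b: +{b}
  S via S→b b b: +{b}
  S via S→c: +{c}
  FIRST(S)={b,c}  FIRST(A)={a,b}
round 2: (stable)
  FIRST(S)={b,c}  FIRST(A)={a,b}

FOLLOW iteration:
initialize: $ ∈ FOLLOW(S)
pass 1:
  S→c A a: FOLLOW(A) ⊇ FIRST(a) = {a}; new: +{a}
  S: {$}  A: {a}
pass 2: (stable)
  S: {$}  A: {a}

FOLLOW(A) = ["a"]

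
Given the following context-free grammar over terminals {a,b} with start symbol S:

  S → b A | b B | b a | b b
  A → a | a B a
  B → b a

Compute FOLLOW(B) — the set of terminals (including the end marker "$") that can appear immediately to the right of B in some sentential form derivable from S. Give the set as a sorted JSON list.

FIRST sets, iterate to fixpoint:
iter 1:
  A via A→a: +{a}
  B via B→b a: +{b}
  S via S→b A: +{b}
  S: {b}  A: {a}  B: {b}
iter 2: — fixpoint
  S: {b}  A: {a}  B: {b}

FOLLOW iteration:
initialize: $ ∈ FOLLOW(S)
pass 1:
  A→a B a: FOLLOW(B) ⊇ FIRST(a) = {a}; new: +{a}
  S→b A: FOLLOW(A) ⊇ FOLLOW(S) ⊇ {$}; new: +{$}
  S→b B: FOLLOW(B) ⊇ FOLLOW(S) ⊇ {$}; new: +{$}
  FOLLOW[S]={$}  FOLLOW[A]={$}  FOLLOW[B]={$,a}
pass 2: — fixpoint
  FOLLOW[S]={$}  FOLLOW[A]={$}  FOLLOW[B]={$,a}

FOLLOW(B) = ["$", "a"]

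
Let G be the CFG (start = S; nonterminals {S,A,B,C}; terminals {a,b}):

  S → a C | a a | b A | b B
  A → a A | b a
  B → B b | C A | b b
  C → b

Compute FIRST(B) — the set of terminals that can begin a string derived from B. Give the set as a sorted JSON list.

FIRST iteration:
iter 1:
  A via A→a A: +{a}
  A via A→b a: +{b}
  B via B→b b: +{b}
  C via C→b: +{b}
  S via S→a C: +{a}
  S via S→b A: +{b}
  FIRST(S)={a,b}  FIRST(A)={a,b}  FIRST(B)={b}  FIRST(C)={b}
iter 2: (stable)
  FIRST(S)={a,b}  FIRST(A)={a,b}  FIRST(B)={b}  FIRST(C)={b}

FIRST(B) = ["b"]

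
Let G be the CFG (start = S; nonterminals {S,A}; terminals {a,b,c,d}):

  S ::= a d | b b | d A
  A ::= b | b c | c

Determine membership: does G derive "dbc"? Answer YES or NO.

Convert to CNF:
  S -> T0 T0 | T2 T3 | T3 A
  A -> T0 T1 | b | c
  T0 -> b
  T1 -> c
  T2 -> a
  T3 -> d

Fill CYK table bottom-up:
  T[0,0] 'd' = {T3}  orig:{}
  T[1,1] 'b' = {A,T0}  orig:{A}
  T[2,2] 'c' = {A,T1}  orig:{A}
  T[0,1] 'db' = {S}
  T[1,2] 'bc' = {A}
  T[0,2] 'dbc' = {S}

S ∈ T[0,2] ⇒ YES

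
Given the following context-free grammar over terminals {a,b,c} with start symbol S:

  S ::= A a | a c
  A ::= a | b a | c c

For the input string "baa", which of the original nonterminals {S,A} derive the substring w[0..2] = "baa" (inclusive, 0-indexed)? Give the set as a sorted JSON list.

CNF form of G:
  S -> A T1 | T1 T2
  A -> T0 T1 | T2 T2 | a
  T0 -> b
  T1 -> a
  T2 -> c

CYK fill, restricted to cells inside w[0..2]:
  cell(0,0) b: {T0}  orig:{}
  cell(1,1) a: {A,T1}  orig:{A}
  cell(2,2) a: {A,T1}  orig:{A}
  cell(0,1) ba: {A}
  cell(1,2) aa: {S}
  cell(0,2) baa: {S}

Original NTs in T[0,2] deriving "baa": ["S"]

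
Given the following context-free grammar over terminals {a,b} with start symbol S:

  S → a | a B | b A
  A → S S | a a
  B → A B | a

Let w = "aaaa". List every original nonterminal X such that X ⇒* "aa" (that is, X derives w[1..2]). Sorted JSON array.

CNF form of G:
  S -> T0 B | T1 A | a
  A -> S S | T0 T0
  B -> A B | a
  T0 -> a
  T1 -> b

CYK table (by increasing span) — only the sub-triangle for w[1..2]:
  cell(1,1) a: {B,S,T0}  orig:{B,S}
  cell(2,2) a: {B,S,T0}  orig:{B,S}
  cell(1,2) aa: {A,S}

Original NTs in T[1,2] deriving "aa": ["A", "S"]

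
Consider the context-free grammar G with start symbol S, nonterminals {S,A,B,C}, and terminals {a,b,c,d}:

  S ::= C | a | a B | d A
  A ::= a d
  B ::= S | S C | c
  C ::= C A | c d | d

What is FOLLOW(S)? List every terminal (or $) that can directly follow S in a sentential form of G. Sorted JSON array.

Compute FIRST by fixpoint:
pass 1:
  A via A→a d: +{a}
  B via B→c: +{c}
  C via C→c d: +{c}
  C via C→d: +{d}
  S via S→C: +{c,d}
  S via S→a: +{a}
  S: {a,c,d}  A: {a}  B: {c}  C: {c,d}
pass 2:
  B via B→S: +{a,d}
  S: {a,c,d}  A: {a}  B: {a,c,d}  C: {c,d}
pass 3: (no change)
  S: {a,c,d}  A: {a}  B: {a,c,d}  C: {c,d}

Compute FOLLOW by fixpoint:
initialize: $ ∈ FOLLOW(S)
iter 1:
  B→S C: FOLLOW(S) ⊇ FIRST(C) = {c,d}; new: +{c,d}
  C→C A: FOLLOW(C) ⊇ FIRST(A) = {a}; new: +{a}
  C→C A: FOLLOW(A) ⊇ FOLLOW(C) ⊇ {a}; new: +{a}
  S→C: FOLLOW(C) ⊇ FOLLOW(S) ⊇ {$,c,d}; new: +{$,c,d}
  S→a B: FOLLOW(B) ⊇ FOLLOW(S) ⊇ {$,c,d}; new: +{$,c,d}
  S→d A: FOLLOW(A) ⊇ FOLLOW(S) ⊇ {$,c,d}; new: +{$,c,d}
  FOLLOW(S)={$,c,d}  FOLLOW(A)={$,a,c,d}  FOLLOW(B)={$,c,d}  FOLLOW(C)={$,a,c,d}
iter 2: (no change)
  FOLLOW(S)={$,c,d}  FOLLOW(A)={$,a,c,d}  FOLLOW(B)={$,c,d}  FOLLOW(C)={$,a,c,d}

FOLLOW(S) = ["$", "c", "d"]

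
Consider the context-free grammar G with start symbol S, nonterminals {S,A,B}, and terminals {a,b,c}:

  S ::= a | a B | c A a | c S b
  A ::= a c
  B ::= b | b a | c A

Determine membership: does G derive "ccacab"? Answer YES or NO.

Convert to CNF:
  S -> T0 B | T1 X3 | T1 X4 | a
  A -> T0 T1
  B -> T1 A | T2 T0 | b
  T0 -> a
  T1 -> c
  T2 -> b
  X3 -> A T0
  X4 -> S T2

Fill CYK table bottom-up:
  T[0,0] 'c' = {T1}  orig:{}
  T[1,1] 'c' = {T1}  orig:{}
  T[2,2] 'a' = {S,T0}  orig:{S}
  T[3,3] 'c' = {T1}  orig:{}
  T[4,4] 'a' = {S,T0}  orig:{S}
  T[5,5] 'b' = {B,T2}  orig:{B}
  T[0,1] 'cc' = ∅
  T[1,2] 'ca' = ∅
  T[2,3] 'ac' = {A}
  T[3,4] 'ca' = ∅
  T[4,5] 'ab' = {S,X4}  orig:{S}
  T[0,2] 'cca' = ∅
  T[1,3] 'cac' = {B}
  T[2,4] 'aca' = {X3}  orig:{}
  T[3,5] 'cab' = {S}
  T[0,3] 'ccac' = ∅
  T[1,4] 'caca' = {S}
  T[2,5] 'acab' = ∅
  T[0,4] 'ccaca' = ∅
  T[1,5] 'cacab' = {X4}  orig:{}
  T[0,5] 'ccacab' = {S}

S ∈ T[0,5] ⇒ YES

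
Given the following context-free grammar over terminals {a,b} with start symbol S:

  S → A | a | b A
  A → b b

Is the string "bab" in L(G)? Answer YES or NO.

CNF form of G:
  S -> T0 A | T0 T0 | a
  A -> T0 T0
  T0 -> b

CYK table (by increasing span):
  [0..0]={T0}  "b"  orig:{}
  [1..1]={S}  "a"
  [2..2]={T0}  "b"  orig:{}
  [0..1]=∅  "ba"
  [1..2]=∅  "ab"
  [0..2]=∅  "bab"

S ∉ T[0,2] ⇒ NO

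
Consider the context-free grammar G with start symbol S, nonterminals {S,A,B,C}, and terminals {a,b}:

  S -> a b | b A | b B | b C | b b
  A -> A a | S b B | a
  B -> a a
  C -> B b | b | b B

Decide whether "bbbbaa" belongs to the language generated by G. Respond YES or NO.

CNF form of G:
  S -> T0 T1 | T1 A | T1 B | T1 C | T1 T1
  A -> A T0 | S X2 | a
  B -> T0 T0
  C -> B T1 | T1 B | b
  T0 -> a
  T1 -> b
  X2 -> T1 B

CYK fill:
  T[0,0] 'b' = {C,T1}  orig:{C}
  T[1,1] 'b' = {C,T1}  orig:{C}
  T[2,2] 'b' = {C,T1}  orig:{C}
  T[3,3] 'b' = {C,T1}  orig:{C}
  T[4,4] 'a' = {A,T0}  orig:{A}
  T[5,5] 'a' = {A,T0}  orig:{A}
  T[0,1] 'bb' = {S}
  T[1,2] 'bb' = {S}
  T[2,3] 'bb' = {S}
  T[3,4] 'ba' = {S}
  T[4,5] 'aa' = {A,B}
  T[0,2] 'bbb' = ∅
  T[1,3] 'bbb' = ∅
  T[2,4] 'bba' = ∅
  T[3,5] 'baa' = {C,S,X2}  orig:{C,S}
  T[0,3] 'bbbb' = ∅
  T[1,4] 'bbba' = ∅
  T[2,5] 'bbaa' = {S}
  T[0,4] 'bbbba' = ∅
  T[1,5] 'bbbaa' = {A}
  T[0,5] 'bbbbaa' = {S}

S ∈ T[0,5] ⇒ YES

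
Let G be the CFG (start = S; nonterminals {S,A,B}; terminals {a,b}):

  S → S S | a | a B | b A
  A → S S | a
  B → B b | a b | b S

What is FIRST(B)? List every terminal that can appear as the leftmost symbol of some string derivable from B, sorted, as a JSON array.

FIRST sets, iterate to fixpoint:
iter 1:
  A via A→a: +{a}
  B via B→a b: +{a}
  B via B→b S: +{b}
  S via S→a: +{a}
  S via S→b A: +{b}
  FIRST[S]={a,b}  FIRST[A]={a}  FIRST[B]={a,b}
iter 2:
  A via A→S S: +{b}
  FIRST[S]={a,b}  FIRST[A]={a,b}  FIRST[B]={a,b}
iter 3: done
  FIRST[S]={a,b}  FIRST[A]={a,b}  FIRST[B]={a,b}

FIRST(B) = ["a", "b"]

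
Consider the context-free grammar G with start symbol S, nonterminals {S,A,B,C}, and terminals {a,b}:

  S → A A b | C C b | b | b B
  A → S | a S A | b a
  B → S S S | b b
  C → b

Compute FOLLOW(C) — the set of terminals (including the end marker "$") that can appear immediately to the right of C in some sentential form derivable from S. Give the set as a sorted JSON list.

FIRST iteration:
pass 1:
  A via A→a S A: +{a}
  A via A→b a: +{b}
  B via B→b b: +{b}
  C via C→b: +{b}
  S via S→A A b: +{a,b}
  S: {a,b}  A: {a,b}  B: {b}  C: {b}
pass 2:
  B via B→S S S: +{a}
  S: {a,b}  A: {a,b}  B: {a,b}  C: {b}
pass 3: done
  S: {a,b}  A: {a,b}  B: {a,b}  C: {b}

FOLLOW iteration:
seed FOLLOW(S) with $
iter 1:
  A→a S A: FOLLOW(S) ⊇ FIRST(A) = {a,b}; new: +{a,b}
  S→A A b: FOLLOW(A) ⊇ FIRST(A) = {a,b}; new: +{a,b}
  S→C C b: FOLLOW(C) ⊇ FIRST(C) = {b}; new: +{b}
  S→b B: FOLLOW(B) ⊇ FOLLOW(S) ⊇ {$,a,b}; new: +{$,a,b}
  FOLLOW(S)={$,a,b}  FOLLOW(A)={a,b}  FOLLOW(B)={$,a,b}  FOLLOW(C)={b}
iter 2: done
  FOLLOW(S)={$,a,b}  FOLLOW(A)={a,b}  FOLLOW(B)={$,a,b}  FOLLOW(C)={b}

FOLLOW(C) = ["b"]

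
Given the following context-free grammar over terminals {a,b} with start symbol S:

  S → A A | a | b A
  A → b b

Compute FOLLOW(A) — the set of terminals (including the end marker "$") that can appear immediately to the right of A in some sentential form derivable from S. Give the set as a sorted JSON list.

FIRST iteration:
[1]
  A via A→b b: +{b}
  S via S→A A: +{b}
  S via S→a: +{a}
  FIRST[S]={a,b}  FIRST[A]={b}
[2] done
  FIRST[S]={a,b}  FIRST[A]={b}

Compute FOLLOW by fixpoint:
initialize: $ ∈ FOLLOW(S)
[1]
  S→A A: FOLLOW(A) ⊇ FIRST(A) = {b}; new: +{b}
  S→A A: FOLLOW(A) ⊇ FOLLOW(S) ⊇ {$}; new: +{$}
  FOLLOW[S]={$}  FOLLOW[A]={$,b}
[2] (no change)
  FOLLOW[S]={$}  FOLLOW[A]={$,b}

FOLLOW(A) = ["$", "b"]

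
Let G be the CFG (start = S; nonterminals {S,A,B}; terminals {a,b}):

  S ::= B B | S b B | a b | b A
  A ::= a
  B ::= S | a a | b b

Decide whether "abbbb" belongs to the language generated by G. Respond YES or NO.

Convert to CNF:
  S -> B B | S X3 | T0 A | T1 T0
  A -> a
  B -> B B | S X2 | T0 A | T0 T0 | T1 T0 | T1 T1
  T0 -> b
  T1 -> a
  X2 -> T0 B
  X3 -> T0 B

Fill CYK table bottom-up:
  cell(0,0) a: {A,T1}  orig:{A}
  cell(1,1) b: {T0}  orig:{}
  cell(2,2) b: {T0}  orig:{}
  cell(3,3) b: {T0}  orig:{}
  cell(4,4) b: {T0}  orig:{}
  cell(0,1) ab: {B,S}
  cell(1,2) bb: {B}
  cell(2,3) bb: {B}
  cell(3,4) bb: {B}
  cell(0,2) abb: ∅
  cell(1,3) bbb: {X2,X3}  orig:{}
  cell(2,4) bbb: {X2,X3}  orig:{}
  cell(0,3) abbb: {B,S}
  cell(1,4) bbbb: {B,S}
  cell(0,4) abbbb: {B,S}

S ∈ T[0,4] ⇒ YES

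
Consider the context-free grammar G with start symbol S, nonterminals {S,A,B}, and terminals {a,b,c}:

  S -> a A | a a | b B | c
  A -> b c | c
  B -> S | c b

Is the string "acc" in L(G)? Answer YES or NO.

CNF form of G:
  S -> T0 B | T2 A | T2 T2 | c
  A -> T0 T1 | c
  B -> T0 B | T1 T0 | T2 A | T2 T2 | c
  T0 -> b
  T1 -> c
  T2 -> a

Fill CYK table bottom-up:
  cell(0,0) a: {T2}  orig:{}
  cell(1,1) c: {A,B,S,T1}  orig:{A,B,S}
  cell(2,2) c: {A,B,S,T1}  orig:{A,B,S}
  cell(0,1) ac: {B,S}
  cell(1,2) cc: ∅
  cell(0,2) acc: ∅

S ∉ T[0,2] ⇒ NO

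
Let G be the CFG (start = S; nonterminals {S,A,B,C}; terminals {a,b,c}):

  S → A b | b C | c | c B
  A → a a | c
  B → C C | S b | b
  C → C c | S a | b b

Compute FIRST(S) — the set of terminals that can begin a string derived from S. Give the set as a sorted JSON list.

FIRST iteration:
pass 1:
  A via A→a a: +{a}
  A via A→c: +{c}
  B via B→b: +{b}
  C via C→b b: +{b}
  S via S→A b: +{a,c}
  S via S→b C: +{b}
  FIRST(S)={a,b,c}  FIRST(A)={a,c}  FIRST(B)={b}  FIRST(C)={b}
pass 2:
  B via B→S b: +{a,c}
  C via C→S a: +{a,c}
  FIRST(S)={a,b,c}  FIRST(A)={a,c}  FIRST(B)={a,b,c}  FIRST(C)={a,b,c}
pass 3: (stable)
  FIRST(S)={a,b,c}  FIRST(A)={a,c}  FIRST(B)={a,b,c}  FIRST(C)={a,b,c}

FIRST(S) = ["a", "b", "c"]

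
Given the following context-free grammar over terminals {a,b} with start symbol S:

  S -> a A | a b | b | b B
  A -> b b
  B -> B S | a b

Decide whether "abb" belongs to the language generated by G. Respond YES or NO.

Convert to CNF:
  S -> T0 B | T1 A | T1 T0 | b
  A -> T0 T0
  B -> B S | T1 T0
  T0 -> b
  T1 -> a

Fill CYK table bottom-up:
  cell(0,0) a: {T1}  orig:{}
  cell(1,1) b: {S,T0}  orig:{S}
  cell(2,2) b: {S,T0}  orig:{S}
  cell(0,1) ab: {B,S}
  cell(1,2) bb: {A}
  cell(0,2) abb: {B,S}

S ∈ T[0,2] ⇒ YES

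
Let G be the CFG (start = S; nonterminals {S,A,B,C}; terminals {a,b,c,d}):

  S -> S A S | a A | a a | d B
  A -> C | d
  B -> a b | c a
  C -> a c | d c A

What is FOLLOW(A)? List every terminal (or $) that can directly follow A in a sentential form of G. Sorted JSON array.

Compute FIRST by fixpoint:
pass 1:
  A via A→d: +{d}
  B via B→a b: +{a}
  B via B→c a: +{c}
  C via C→a c: +{a}
  C via C→d c A: +{d}
  S via S→a A: +{a}
  S via S→d B: +{d}
  FIRST[S]={a,d}  FIRST[A]={d}  FIRST[B]={a,c}  FIRST[C]={a,d}
pass 2:
  A via A→C: +{a}
  FIRST[S]={a,d}  FIRST[A]={a,d}  FIRST[B]={a,c}  FIRST[C]={a,d}
pass 3: (stable)
  FIRST[S]={a,d}  FIRST[A]={a,d}  FIRST[B]={a,c}  FIRST[C]={a,d}

FOLLOW sets:
initialize: $ ∈ FOLLOW(S)
iter 1:
  S→S A S: FOLLOW(S) ⊇ FIRST(A) = {a,d}; new: +{a,d}
  S→S A S: FOLLOW(A) ⊇ FIRST(S) = {a,d}; new: +{a,d}
  S→a A: FOLLOW(A) ⊇ FOLLOW(S) ⊇ {$,a,d}; new: +{$}
  S→d B: FOLLOW(B) ⊇ FOLLOW(S) ⊇ {$,a,d}; new: +{$,a,d}
  FOLLOW(S)={$,a,d}  FOLLOW(A)={$,a,d}  FOLLOW(B)={$,a,d}  FOLLOW(C)={}
iter 2:
  A→C: FOLLOW(C) ⊇ FOLLOW(A) ⊇ {$,a,d}; new: +{$,a,d}
  FOLLOW(S)={$,a,d}  FOLLOW(A)={$,a,d}  FOLLOW(B)={$,a,d}  FOLLOW(C)={$,a,d}
iter 3: (no change)
  FOLLOW(S)={$,a,d}  FOLLOW(A)={$,a,d}  FOLLOW(B)={$,a,d}  FOLLOW(C)={$,a,d}

FOLLOW(A) = ["$", "a", "d"]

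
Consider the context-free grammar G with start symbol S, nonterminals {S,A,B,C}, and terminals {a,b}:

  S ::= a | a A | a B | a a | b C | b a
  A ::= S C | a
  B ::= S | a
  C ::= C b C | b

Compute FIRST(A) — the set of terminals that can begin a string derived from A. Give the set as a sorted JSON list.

Compute FIRST by fixpoint:
round 1:
  A via A→a: +{a}
  B via B→a: +{a}
  C via C→b: +{b}
  S via S→a: +{a}
  S via S→b C: +{b}
  S: {a,b}  A: {a}  B: {a}  C: {b}
round 2:
  A via A→S C: +{b}
  B via B→S: +{b}
  S: {a,b}  A: {a,b}  B: {a,b}  C: {b}
round 3: (no change)
  S: {a,b}  A: {a,b}  B: {a,b}  C: {b}

FIRST(A) = ["a", "b"]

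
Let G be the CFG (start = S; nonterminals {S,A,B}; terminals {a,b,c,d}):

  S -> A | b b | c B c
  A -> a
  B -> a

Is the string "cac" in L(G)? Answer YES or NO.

Convert to CNF:
  S -> T0 T0 | T1 X2 | a
  A -> a
  B -> a
  T0 -> b
  T1 -> c
  X2 -> B T1

CYK table (by increasing span):
  [0..0]={T1}  "c"  orig:{}
  [1..1]={A,B,S}  "a"
  [2..2]={T1}  "c"  orig:{}
  [0..1]=∅  "ca"
  [1..2]={X2}  "ac"  orig:{}
  [0..2]={S}  "cac"

S ∈ T[0,2] ⇒ YES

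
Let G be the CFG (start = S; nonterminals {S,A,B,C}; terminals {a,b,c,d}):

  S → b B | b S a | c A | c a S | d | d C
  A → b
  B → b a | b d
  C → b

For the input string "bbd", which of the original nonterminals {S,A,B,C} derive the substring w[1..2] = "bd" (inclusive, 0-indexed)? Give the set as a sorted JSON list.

CNF form of G:
  S -> T0 B | T0 X4 | T2 C | T3 A | T3 X5 | d
  A -> b
  B -> T0 T1 | T0 T2
  C -> b
  T0 -> b
  T1 -> a
  T2 -> d
  T3 -> c
  X4 -> S T1
  X5 -> T1 S

Fill CYK table bottom-up (cells [i..j] with 1 ≤ i ≤ j ≤ 2 only):
  T[1,1] 'b' = {A,C,T0}  orig:{A,C}
  T[2,2] 'd' = {S,T2}  orig:{S}
  T[1,2] 'bd' = {B}

Original NTs in T[1,2] deriving "bd": ["B"]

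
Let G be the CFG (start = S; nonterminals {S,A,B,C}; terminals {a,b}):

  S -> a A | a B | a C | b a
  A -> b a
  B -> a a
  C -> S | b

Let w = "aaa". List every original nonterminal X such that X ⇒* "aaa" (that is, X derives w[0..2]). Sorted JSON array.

Convert to CNF:
  S -> T0 T1 | T1 A | T1 B | T1 C
  A -> T0 T1
  B -> T1 T1
  C -> T0 T1 | T1 A | T1 B | T1 C | b
  T0 -> b
  T1 -> a

Fill CYK table bottom-up, restricted to cells inside w[0..2]:
  T[0,0] 'a' = {T1}  orig:{}
  T[1,1] 'a' = {T1}  orig:{}
  T[2,2] 'a' = {T1}  orig:{}
  T[0,1] 'aa' = {B}
  T[1,2] 'aa' = {B}
  T[0,2] 'aaa' = {C,S}

Original NTs in T[0,2] deriving "aaa": ["C", "S"]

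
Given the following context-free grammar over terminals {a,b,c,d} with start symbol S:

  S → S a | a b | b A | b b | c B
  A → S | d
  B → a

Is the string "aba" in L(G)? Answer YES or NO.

Convert to CNF:
  S -> S T0 | T0 T1 | T1 A | T1 T1 | T2 B
  A -> S T0 | T0 T1 | T1 A | T1 T1 | T2 B | d
  B -> a
  T0 -> a
  T1 -> b
  T2 -> c

CYK table (by increasing span):
  [0..0]={B,T0}  "a"  orig:{B}
  [1..1]={T1}  "b"  orig:{}
  [2..2]={B,T0}  "a"  orig:{B}
  [0..1]={A,S}  "ab"
  [1..2]=∅  "ba"
  [0..2]={A,S}  "aba"

S ∈ T[0,2] ⇒ YES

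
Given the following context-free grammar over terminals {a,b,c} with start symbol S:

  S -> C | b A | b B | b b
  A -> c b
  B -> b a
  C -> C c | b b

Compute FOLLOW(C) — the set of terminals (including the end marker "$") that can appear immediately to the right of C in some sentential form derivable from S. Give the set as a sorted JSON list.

FIRST iteration:
round 1:
  A via A→c b: +{c}
  B via B→b a: +{b}
  C via C→b b: +{b}
  S via S→C: +{b}
  FIRST[S]={b}  FIRST[A]={c}  FIRST[B]={b}  FIRST[C]={b}
round 2: — fixpoint
  FIRST[S]={b}  FIRST[A]={c}  FIRST[B]={b}  FIRST[C]={b}

FOLLOW sets:
seed FOLLOW(S) with $
pass 1:
  C→C c: FOLLOW(C) ⊇ FIRST(c) = {c}; new: +{c}
  S→C: FOLLOW(C) ⊇ FOLLOW(S) ⊇ {$}; new: +{$}
  S→b A: FOLLOW(A) ⊇ FOLLOW(S) ⊇ {$}; new: +{$}
  S→b B: FOLLOW(B) ⊇ FOLLOW(S) ⊇ {$}; new: +{$}
  FOLLOW(S)={$}  FOLLOW(A)={$}  FOLLOW(B)={$}  FOLLOW(C)={$,c}
pass 2: (stable)
  FOLLOW(S)={$}  FOLLOW(A)={$}  FOLLOW(B)={$}  FOLLOW(C)={$,c}

FOLLOW(C) = ["$", "c"]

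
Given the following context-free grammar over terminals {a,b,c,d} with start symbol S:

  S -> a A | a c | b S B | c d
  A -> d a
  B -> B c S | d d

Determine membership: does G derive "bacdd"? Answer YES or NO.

Convert to CNF:
  S -> T1 A | T1 T2 | T2 T0 | T3 X5
  A -> T0 T1
  B -> B X4 | T0 T0
  T0 -> d
  T1 -> a
  T2 -> c
  T3 -> b
  X4 -> T2 S
  X5 -> S B

CYK fill:
  cell(0,0) b: {T3}  orig:{}
  cell(1,1) a: {T1}  orig:{}
  cell(2,2) c: {T2}  orig:{}
  cell(3,3) d: {T0}  orig:{}
  cell(4,4) d: {T0}  orig:{}
  cell(0,1) ba: ∅
  cell(1,2) ac: {S}
  cell(2,3) cd: {S}
  cell(3,4) dd: {B}
  cell(0,2) bac: ∅
  cell(1,3) acd: ∅
  cell(2,4) cdd: ∅
  cell(0,3) bacd: ∅
  cell(1,4) acdd: {X5}  orig:{}
  cell(0,4) bacdd: {S}

S ∈ T[0,4] ⇒ YES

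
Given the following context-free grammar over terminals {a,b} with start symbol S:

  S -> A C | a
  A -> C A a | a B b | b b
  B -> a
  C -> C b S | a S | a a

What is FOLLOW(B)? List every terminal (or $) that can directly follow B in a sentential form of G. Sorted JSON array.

FIRST iteration:
pass 1:
  A via A→a B b: +{a}
  A via A→b b: +{b}
  B via B→a: +{a}
  C via C→a S: +{a}
  S via S→A C: +{a,b}
  FIRST[S]={a,b}  FIRST[A]={a,b}  FIRST[B]={a}  FIRST[C]={a}
pass 2: done
  FIRST[S]={a,b}  FIRST[A]={a,b}  FIRST[B]={a}  FIRST[C]={a}

Compute FOLLOW by fixpoint:
seed FOLLOW(S) with $
iter 1:
  A→C A a: FOLLOW(C) ⊇ FIRST(A) = {a,b}; new: +{a,b}
  A→C A a: FOLLOW(A) ⊇ FIRST(a) = {a}; new: +{a}
  A→a B b: FOLLOW(B) ⊇ FIRST(b) = {b}; new: +{b}
  C→C b S: FOLLOW(S) ⊇ FOLLOW(C) ⊇ {a,b}; new: +{a,b}
  S→A C: FOLLOW(C) ⊇ FOLLOW(S) ⊇ {$,a,b}; new: +{$}
  S: {$,a,b}  A: {a}  B: {b}  C: {$,a,b}
iter 2: (stable)
  S: {$,a,b}  A: {a}  B: {b}  C: {$,a,b}

FOLLOW(B) = ["b"]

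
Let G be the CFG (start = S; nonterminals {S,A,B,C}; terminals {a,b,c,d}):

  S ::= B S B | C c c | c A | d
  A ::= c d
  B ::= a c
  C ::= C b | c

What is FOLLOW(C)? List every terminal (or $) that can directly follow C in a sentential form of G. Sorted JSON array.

FIRST sets, iterate to fixpoint:
[1]
  A via A→c d: +{c}
  B via B→a c: +{a}
  C via C→c: +{c}
  S via S→B S B: +{a}
  S via S→C c c: +{c}
  S via S→d: +{d}
  S: {a,c,d}  A: {c}  B: {a}  C: {c}
[2] (stable)
  S: {a,c,d}  A: {c}  B: {a}  C: {c}

Compute FOLLOW by fixpoint:
initialize: $ ∈ FOLLOW(S)
round 1:
  C→C b: FOLLOW(C) ⊇ FIRST(b) = {b}; new: +{b}
  S→B S B: FOLLOW(B) ⊇ FIRST(S) = {a,c,d}; new: +{a,c,d}
  S→B S B: FOLLOW(S) ⊇ FIRST(B) = {a}; new: +{a}
  S→B S B: FOLLOW(B) ⊇ FOLLOW(S) ⊇ {$,a}; new: +{$}
  S→C c c: FOLLOW(C) ⊇ FIRST(c) = {c}; new: +{c}
  S→c A: FOLLOW(A) ⊇ FOLLOW(S) ⊇ {$,a}; new: +{$,a}
  FOLLOW[S]={$,a}  FOLLOW[A]={$,a}  FOLLOW[B]={$,a,c,d}  FOLLOW[C]={b,c}
round 2: — fixpoint
  FOLLOW[S]={$,a}  FOLLOW[A]={$,a}  FOLLOW[B]={$,a,c,d}  FOLLOW[C]={b,c}

FOLLOW(C) = ["b", "c"]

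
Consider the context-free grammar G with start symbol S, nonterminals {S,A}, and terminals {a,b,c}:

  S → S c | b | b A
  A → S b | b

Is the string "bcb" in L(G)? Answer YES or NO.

Convert to CNF:
  S -> S T1 | T0 A | b
  A -> S T0 | b
  T0 -> b
  T1 -> c

CYK table (by increasing span):
  cell(0,0) b: {A,S,T0}  orig:{A,S}
  cell(1,1) c: {T1}  orig:{}
  cell(2,2) b: {A,S,T0}  orig:{A,S}
  cell(0,1) bc: {S}
  cell(1,2) cb: ∅
  cell(0,2) bcb: {A}

S ∉ T[0,2] ⇒ NO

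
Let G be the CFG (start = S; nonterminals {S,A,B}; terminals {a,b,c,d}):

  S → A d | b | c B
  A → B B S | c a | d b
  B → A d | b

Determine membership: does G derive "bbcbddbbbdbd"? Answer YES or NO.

Convert to CNF:
  S -> A T2 | T0 B | b
  A -> B X4 | T0 T1 | T2 T3
  B -> A T2 | b
  T0 -> c
  T1 -> a
  T2 -> d
  T3 -> b
  X4 -> B S

CYK table (by increasing span):
  T[0,0] 'b' = {B,S,T3}  orig:{B,S}
  T[1,1] 'b' = {B,S,T3}  orig:{B,S}
  T[2,2] 'c' = {T0}  orig:{}
  T[3,3] 'b' = {B,S,T3}  orig:{B,S}
  T[4,4] 'd' = {T2}  orig:{}
  T[5,5] 'd' = {T2}  orig:{}
  T[6,6] 'b' = {B,S,T3}  orig:{B,S}
  T[7,7] 'b' = {B,S,T3}  orig:{B,S}
  T[8,8] 'b' = {B,S,T3}  orig:{B,S}
  T[9,9] 'd' = {T2}  orig:{}
  T[10,10] 'b' = {B,S,T3}  orig:{B,S}
  T[11,11] 'd' = {T2}  orig:{}
  T[0,1] 'bb' = {X4}  orig:{}
  T[1,2] 'bc' = ∅
  T[2,3] 'cb' = {S}
  T[3,4] 'bd' = ∅
  T[4,5] 'dd' = ∅
  T[5,6] 'db' = {A}
  T[6,7] 'bb' = {X4}  orig:{}
  T[7,8] 'bb' = {X4}  orig:{}
  T[8,9] 'bd' = ∅
  T[9,10] 'db' = {A}
  T[10,11] 'bd' = ∅
  T[0,2] 'bbc' = ∅
  T[1,3] 'bcb' = {X4}  orig:{}
  T[2,4] 'cbd' = ∅
  T[3,5] 'bdd' = ∅
  T[4,6] 'ddb' = ∅
  T[5,7] 'dbb' = ∅
  T[6,8] 'bbb' = {A}
  T[7,9] 'bbd' = ∅
  T[8,10] 'bdb' = ∅
  T[9,11] 'dbd' = {B,S}
  T[0,3] 'bbcb' = {A}
  T[1,4] 'bcbd' = ∅
  T[2,5] 'cbdd' = ∅
  T[3,6] 'bddb' = ∅
  T[4,7] 'ddbb' = ∅
  T[5,8] 'dbbb' = ∅
  T[6,9] 'bbbd' = {B,S}
  T[7,10] 'bbdb' = ∅
  T[8,11] 'bdbd' = {X4}  orig:{}
  T[0,4] 'bbcbd' = {B,S}
  T[1,5] 'bcbdd' = ∅
  T[2,6] 'cbddb' = ∅
  T[3,7] 'bddbb' = ∅
  T[4,8] 'ddbbb' = ∅
  T[5,9] 'dbbbd' = ∅
  T[6,10] 'bbbdb' = {X4}  orig:{}
  T[7,11] 'bbdbd' = {A}
  T[0,5] 'bbcbdd' = ∅
  T[1,6] 'bcbddb' = ∅
  T[2,7] 'cbddbb' = ∅
  T[3,8] 'bddbbb' = ∅
  T[4,9] 'ddbbbd' = ∅
  T[5,10] 'dbbbdb' = ∅
  T[6,11] 'bbbdbd' = ∅
  T[0,6] 'bbcbddb' = ∅
  T[1,7] 'bcbddbb' = ∅
  T[2,8] 'cbddbbb' = ∅
  T[3,9] 'bddbbbd' = ∅
  T[4,10] 'ddbbbdb' = ∅
  T[5,11] 'dbbbdbd' = ∅
  T[0,7] 'bbcbddbb' = ∅
  T[1,8] 'bcbddbbb' = ∅
  T[2,9] 'cbddbbbd' = ∅
  T[3,10] 'bddbbbdb' = ∅
  T[4,11] 'ddbbbdbd' = ∅
  T[0,8] 'bbcbddbbb' = ∅
  T[1,9] 'bcbddbbbd' = ∅
  T[2,10] 'cbddbbbdb' = ∅
  T[3,11] 'bddbbbdbd' = ∅
  T[0,9] 'bbcbddbbbd' = ∅
  T[1,10] 'bcbddbbbdb' = ∅
  T[2,11] 'cbddbbbdbd' = ∅
  T[0,10] 'bbcbddbbbdb' = ∅
  T[1,11] 'bcbddbbbdbd' = ∅
  T[0,11] 'bbcbddbbbdbd' = ∅

S ∉ T[0,11] ⇒ NO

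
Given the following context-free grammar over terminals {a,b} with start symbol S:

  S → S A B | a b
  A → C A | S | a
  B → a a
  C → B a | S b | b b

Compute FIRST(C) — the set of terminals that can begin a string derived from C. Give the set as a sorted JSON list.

Compute FIRST by fixpoint:
[1]
  A via A→a: +{a}
  B via B→a a: +{a}
  C via C→B a: +{a}
  C via C→b b: +{b}
  S via S→a b: +{a}
  FIRST(S)={a}  FIRST(A)={a}  FIRST(B)={a}  FIRST(C)={a,b}
[2]
  A via A→C A: +{b}
  FIRST(S)={a}  FIRST(A)={a,b}  FIRST(B)={a}  FIRST(C)={a,b}
[3] (stable)
  FIRST(S)={a}  FIRST(A)={a,b}  FIRST(B)={a}  FIRST(C)={a,b}

FIRST(C) = ["a", "b"]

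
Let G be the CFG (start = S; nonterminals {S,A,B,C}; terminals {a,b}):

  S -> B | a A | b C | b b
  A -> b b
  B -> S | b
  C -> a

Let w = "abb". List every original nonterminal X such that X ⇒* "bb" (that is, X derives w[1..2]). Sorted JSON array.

Convert to CNF:
  S -> T0 C | T0 T0 | T1 A | b
  A -> T0 T0
  B -> T0 C | T0 T0 | T1 A | b
  C -> a
  T0 -> b
  T1 -> a

CYK fill (cells [i..j] with 1 ≤ i ≤ j ≤ 2 only):
  [1..1]={B,S,T0}  "b"  orig:{B,S}
  [2..2]={B,S,T0}  "b"  orig:{B,S}
  [1..2]={A,B,S}  "bb"

Original NTs in T[1,2] deriving "bb": ["A", "B", "S"]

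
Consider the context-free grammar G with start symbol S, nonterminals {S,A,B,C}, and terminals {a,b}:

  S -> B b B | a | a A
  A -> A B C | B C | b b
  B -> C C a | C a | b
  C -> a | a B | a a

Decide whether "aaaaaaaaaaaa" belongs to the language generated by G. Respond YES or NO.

Convert to CNF:
  S -> B X4 | T1 A | a
  A -> A X2 | B C | T0 T0
  B -> C T1 | C X3 | b
  C -> T1 B | T1 T1 | a
  T0 -> b
  T1 -> a
  X2 -> B C
  X3 -> C T1
  X4 -> T0 B

CYK fill:
  cell(0,0) a: {C,S,T1}  orig:{C,S}
  cell(1,1) a: {C,S,T1}  orig:{C,S}
  cell(2,2) a: {C,S,T1}  orig:{C,S}
  cell(3,3) a: {C,S,T1}  orig:{C,S}
  cell(4,4) a: {C,S,T1}  orig:{C,S}
  cell(5,5) a: {C,S,T1}  orig:{C,S}
  cell(6,6) a: {C,S,T1}  orig:{C,S}
  cell(7,7) a: {C,S,T1}  orig:{C,S}
  cell(8,8) a: {C,S,T1}  orig:{C,S}
  cell(9,9) a: {C,S,T1}  orig:{C,S}
  cell(10,10) a: {C,S,T1}  orig:{C,S}
  cell(11,11) a: {C,S,T1}  orig:{C,S}
  cell(0,1) aa: {B,C,X3}  orig:{B,C}
  cell(1,2) aa: {B,C,X3}  orig:{B,C}
  cell(2,3) aa: {B,C,X3}  orig:{B,C}
  cell(3,4) aa: {B,C,X3}  orig:{B,C}
  cell(4,5) aa: {B,C,X3}  orig:{B,C}
  cell(5,6) aa: {B,C,X3}  orig:{B,C}
  cell(6,7) aa: {B,C,X3}  orig:{B,C}
  cell(7,8) aa: {B,C,X3}  orig:{B,C}
  cell(8,9) aa: {B,C,X3}  orig:{B,C}
  cell(9,10) aa: {B,C,X3}  orig:{B,C}
  cell(10,11) aa: {B,C,X3}  orig:{B,C}
  cell(0,2) aaa: {A,B,C,X2,X3}  orig:{A,B,C}
  cell(1,3) aaa: {A,B,C,X2,X3}  orig:{A,B,C}
  cell(2,4) aaa: {A,B,C,X2,X3}  orig:{A,B,C}
  cell(3,5) aaa: {A,B,C,X2,X3}  orig:{A,B,C}
  cell(4,6) aaa: {A,B,C,X2,X3}  orig:{A,B,C}
  cell(5,7) aaa: {A,B,C,X2,X3}  orig:{A,B,C}
  cell(6,8) aaa: {A,B,C,X2,X3}  orig:{A,B,C}
  cell(7,9) aaa: {A,B,C,X2,X3}  orig:{A,B,C}
  cell(8,10) aaa: {A,B,C,X2,X3}  orig:{A,B,C}
  cell(9,11) aaa: {A,B,C,X2,X3}  orig:{A,B,C}
  cell(0,3) aaaa: {A,B,C,S,X2,X3}  orig:{A,B,C,S}
  cell(1,4) aaaa: {A,B,C,S,X2,X3}  orig:{A,B,C,S}
  cell(2,5) aaaa: {A,B,C,S,X2,X3}  orig:{A,B,C,S}
  cell(3,6) aaaa: {A,B,C,S,X2,X3}  orig:{A,B,C,S}
  cell(4,7) aaaa: {A,B,C,S,X2,X3}  orig:{A,B,C,S}
  cell(5,8) aaaa: {A,B,C,S,X2,X3}  orig:{A,B,C,S}
  cell(6,9) aaaa: {A,B,C,S,X2,X3}  orig:{A,B,C,S}
  cell(7,10) aaaa: {A,B,C,S,X2,X3}  orig:{A,B,C,S}
  cell(8,11) aaaa: {A,B,C,S,X2,X3}  orig:{A,B,C,S}
  cell(0,4) aaaaa: {A,B,C,S,X2,X3}  orig:{A,B,C,S}
  cell(1,5) aaaaa: {A,B,C,S,X2,X3}  orig:{A,B,C,S}
  cell(2,6) aaaaa: {A,B,C,S,X2,X3}  orig:{A,B,C,S}
  cell(3,7) aaaaa: {A,B,C,S,X2,X3}  orig:{A,B,C,S}
  cell(4,8) aaaaa: {A,B,C,S,X2,X3}  orig:{A,B,C,S}
  cell(5,9) aaaaa: {A,B,C,S,X2,X3}  orig:{A,B,C,S}
  cell(6,10) aaaaa: {A,B,C,S,X2,X3}  orig:{A,B,C,S}
  cell(7,11) aaaaa: {A,B,C,S,X2,X3}  orig:{A,B,C,S}
  cell(0,5) aaaaaa: {A,B,C,S,X2,X3}  orig:{A,B,C,S}
  cell(1,6) aaaaaa: {A,B,C,S,X2,X3}  orig:{A,B,C,S}
  cell(2,7) aaaaaa: {A,B,C,S,X2,X3}  orig:{A,B,C,S}
  cell(3,8) aaaaaa: {A,B,C,S,X2,X3}  orig:{A,B,C,S}
  cell(4,9) aaaaaa: {A,B,C,S,X2,X3}  orig:{A,B,C,S}
  cell(5,10) aaaaaa: {A,B,C,S,X2,X3}  orig:{A,B,C,S}
  cell(6,11) aaaaaa: {A,B,C,S,X2,X3}  orig:{A,B,C,S}
  cell(0,6) aaaaaaa: {A,B,C,S,X2,X3}  orig:{A,B,C,S}
  cell(1,7) aaaaaaa: {A,B,C,S,X2,X3}  orig:{A,B,C,S}
  cell(2,8) aaaaaaa: {A,B,C,S,X2,X3}  orig:{A,B,C,S}
  cell(3,9) aaaaaaa: {A,B,C,S,X2,X3}  orig:{A,B,C,S}
  cell(4,10) aaaaaaa: {A,B,C,S,X2,X3}  orig:{A,B,C,S}
  cell(5,11) aaaaaaa: {A,B,C,S,X2,X3}  orig:{A,B,C,S}
  cell(0,7) aaaaaaaa: {A,B,C,S,X2,X3}  orig:{A,B,C,S}
  cell(1,8) aaaaaaaa: {A,B,C,S,X2,X3}  orig:{A,B,C,S}
  cell(2,9) aaaaaaaa: {A,B,C,S,X2,X3}  orig:{A,B,C,S}
  cell(3,10) aaaaaaaa: {A,B,C,S,X2,X3}  orig:{A,B,C,S}
  cell(4,11) aaaaaaaa: {A,B,C,S,X2,X3}  orig:{A,B,C,S}
  cell(0,8) aaaaaaaaa: {A,B,C,S,X2,X3}  orig:{A,B,C,S}
  cell(1,9) aaaaaaaaa: {A,B,C,S,X2,X3}  orig:{A,B,C,S}
  cell(2,10) aaaaaaaaa: {A,B,C,S,X2,X3}  orig:{A,B,C,S}
  cell(3,11) aaaaaaaaa: {A,B,C,S,X2,X3}  orig:{A,B,C,S}
  cell(0,9) aaaaaaaaaa: {A,B,C,S,X2,X3}  orig:{A,B,C,S}
  cell(1,10) aaaaaaaaaa: {A,B,C,S,X2,X3}  orig:{A,B,C,S}
  cell(2,11) aaaaaaaaaa: {A,B,C,S,X2,X3}  orig:{A,B,C,S}
  cell(0,10) aaaaaaaaaaa: {A,B,C,S,X2,X3}  orig:{A,B,C,S}
  cell(1,11) aaaaaaaaaaa: {A,B,C,S,X2,X3}  orig:{A,B,C,S}
  cell(0,11) aaaaaaaaaaaa: {A,B,C,S,X2,X3}  orig:{A,B,C,S}

S ∈ T[0,11] ⇒ YES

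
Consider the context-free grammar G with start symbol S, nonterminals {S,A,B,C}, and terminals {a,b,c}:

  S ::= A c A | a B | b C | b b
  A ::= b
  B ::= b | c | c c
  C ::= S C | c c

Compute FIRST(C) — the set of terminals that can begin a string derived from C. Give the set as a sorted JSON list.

FIRST sets, iterate to fixpoint:
round 1:
  A via A→b: +{b}
  B via B→b: +{b}
  B via B→c: +{c}
  C via C→c c: +{c}
  S via S→A c A: +{b}
  S via S→a B: +{a}
  FIRST(S)={a,b}  FIRST(A)={b}  FIRST(B)={b,c}  FIRST(C)={c}
round 2:
  C via C→S C: +{a,b}
  FIRST(S)={a,b}  FIRST(A)={b}  FIRST(B)={b,c}  FIRST(C)={a,b,c}
round 3: done
  FIRST(S)={a,b}  FIRST(A)={b}  FIRST(B)={b,c}  FIRST(C)={a,b,c}

FIRST(C) = ["a", "b", "c"]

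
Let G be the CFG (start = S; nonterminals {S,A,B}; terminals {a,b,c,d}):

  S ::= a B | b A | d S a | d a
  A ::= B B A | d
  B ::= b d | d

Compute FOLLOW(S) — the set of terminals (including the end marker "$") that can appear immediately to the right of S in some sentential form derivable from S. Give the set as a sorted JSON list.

FIRST iteration:
[1]
  A via A→d: +{d}
  B via B→b d: +{b}
  B via B→d: +{d}
  S via S→a B: +{a}
  S via S→b A: +{b}
  S via S→d S a: +{d}
  FIRST(S)={a,b,d}  FIRST(A)={d}  FIRST(B)={b,d}
[2]
  A via A→B B A: +{b}
  FIRST(S)={a,b,d}  FIRST(A)={b,d}  FIRST(B)={b,d}
[3] (stable)
  FIRST(S)={a,b,d}  FIRST(A)={b,d}  FIRST(B)={b,d}

FOLLOW sets:
FOLLOW(S) := {$}
[1]
  A→B B A: FOLLOW(B) ⊇ FIRST(B) = {b,d}; new: +{b,d}
  S→a B: FOLLOW(B) ⊇ FOLLOW(S) ⊇ {$}; new: +{$}
  S→b A: FOLLOW(A) ⊇ FOLLOW(S) ⊇ {$}; new: +{$}
  S→d S a: FOLLOW(S) ⊇ FIRST(a) = {a}; new: +{a}
  S: {$,a}  A: {$}  B: {$,b,d}
[2]
  S→a B: FOLLOW(B) ⊇ FOLLOW(S) ⊇ {$,a}; new: +{a}
  S→b A: FOLLOW(A) ⊇ FOLLOW(S) ⊇ {$,a}; new: +{a}
  S: {$,a}  A: {$,a}  B: {$,a,b,d}
[3] (no change)
  S: {$,a}  A: {$,a}  B: {$,a,b,d}

FOLLOW(S) = ["$", "a"]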